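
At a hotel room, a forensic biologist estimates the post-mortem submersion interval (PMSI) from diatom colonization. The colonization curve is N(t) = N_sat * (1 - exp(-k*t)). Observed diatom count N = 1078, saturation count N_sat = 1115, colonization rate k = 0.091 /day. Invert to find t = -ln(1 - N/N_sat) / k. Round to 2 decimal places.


PMSI from diatom colonization curve:
N / N_sat = 1078 / 1115 = 0.966816
1 - N/N_sat = 0.033184
ln(1 - N/N_sat) = -3.405687
t = -ln(1 - N/N_sat) / k = -(-3.405687) / 0.091 = 37.43 days

37.43


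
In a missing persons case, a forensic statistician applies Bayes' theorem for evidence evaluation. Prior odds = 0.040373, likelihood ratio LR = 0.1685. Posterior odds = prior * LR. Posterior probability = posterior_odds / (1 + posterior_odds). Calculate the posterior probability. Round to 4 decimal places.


Bayesian evidence evaluation:
Posterior odds = prior_odds * LR = 0.040373 * 0.1685 = 0.006802851
Posterior probability = posterior_odds / (1 + posterior_odds)
= 0.006802851 / (1 + 0.006802851)
= 0.006802851 / 1.006802851
= 0.0068

0.0068


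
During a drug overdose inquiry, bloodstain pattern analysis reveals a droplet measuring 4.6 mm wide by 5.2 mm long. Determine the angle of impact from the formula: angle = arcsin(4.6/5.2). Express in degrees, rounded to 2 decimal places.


Blood spatter impact angle calculation:
width / length = 4.6 / 5.2 = 0.884615
angle = arcsin(0.884615)
angle = 62.20 degrees

62.20


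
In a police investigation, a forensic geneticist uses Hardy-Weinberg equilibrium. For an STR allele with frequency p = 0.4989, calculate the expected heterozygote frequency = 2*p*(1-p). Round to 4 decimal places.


Hardy-Weinberg heterozygote frequency:
q = 1 - p = 1 - 0.4989 = 0.5011
2pq = 2 * 0.4989 * 0.5011 = 0.5000

0.5000


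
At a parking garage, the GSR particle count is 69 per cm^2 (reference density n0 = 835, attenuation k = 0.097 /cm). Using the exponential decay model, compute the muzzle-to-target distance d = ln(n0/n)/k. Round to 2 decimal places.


GSR distance calculation:
n0/n = 835 / 69 = 12.101449
ln(n0/n) = 2.493325
d = 2.493325 / 0.097 = 25.70 cm

25.70


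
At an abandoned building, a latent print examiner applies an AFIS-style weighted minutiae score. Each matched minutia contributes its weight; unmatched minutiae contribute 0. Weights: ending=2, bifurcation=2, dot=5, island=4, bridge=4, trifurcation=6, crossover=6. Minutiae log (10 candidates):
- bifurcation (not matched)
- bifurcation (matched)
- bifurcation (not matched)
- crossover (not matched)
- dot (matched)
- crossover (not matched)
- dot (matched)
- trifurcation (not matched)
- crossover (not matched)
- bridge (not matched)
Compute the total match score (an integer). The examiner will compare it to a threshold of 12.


Weighted minutiae match score:
  bifurcation: not matched, +0
  bifurcation: matched, +2 (running total 2)
  bifurcation: not matched, +0
  crossover: not matched, +0
  dot: matched, +5 (running total 7)
  crossover: not matched, +0
  dot: matched, +5 (running total 12)
  trifurcation: not matched, +0
  crossover: not matched, +0
  bridge: not matched, +0
Total score = 12
Threshold = 12; verdict = identification

12


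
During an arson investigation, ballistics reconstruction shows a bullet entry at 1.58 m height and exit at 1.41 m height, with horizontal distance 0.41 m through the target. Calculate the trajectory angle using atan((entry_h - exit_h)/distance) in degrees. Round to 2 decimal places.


Bullet trajectory angle:
Height difference = 1.58 - 1.41 = 0.17 m
angle = atan(0.17 / 0.41)
angle = atan(0.414634)
angle = 22.52 degrees

22.52


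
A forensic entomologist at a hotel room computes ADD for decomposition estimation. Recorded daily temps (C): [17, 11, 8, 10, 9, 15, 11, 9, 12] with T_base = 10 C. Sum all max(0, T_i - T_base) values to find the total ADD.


Computing ADD day by day:
Day 1: max(0, 17 - 10) = 7
Day 2: max(0, 11 - 10) = 1
Day 3: max(0, 8 - 10) = 0
Day 4: max(0, 10 - 10) = 0
Day 5: max(0, 9 - 10) = 0
Day 6: max(0, 15 - 10) = 5
Day 7: max(0, 11 - 10) = 1
Day 8: max(0, 9 - 10) = 0
Day 9: max(0, 12 - 10) = 2
Total ADD = 16

16


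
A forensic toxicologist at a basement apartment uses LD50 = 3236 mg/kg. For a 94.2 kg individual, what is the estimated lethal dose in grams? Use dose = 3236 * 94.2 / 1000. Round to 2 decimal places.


Lethal dose calculation:
Lethal dose = LD50 * body_weight / 1000
= 3236 * 94.2 / 1000
= 304831.2 / 1000
= 304.83 g

304.83


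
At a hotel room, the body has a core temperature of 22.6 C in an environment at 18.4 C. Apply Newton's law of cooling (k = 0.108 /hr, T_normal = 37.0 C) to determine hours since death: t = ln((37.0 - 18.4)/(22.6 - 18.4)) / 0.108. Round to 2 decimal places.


Using Newton's law of cooling:
t = ln((T_normal - T_ambient) / (T_body - T_ambient)) / k
T_normal - T_ambient = 18.6
T_body - T_ambient = 4.2
Ratio = 4.428571
ln(ratio) = 1.488077
t = 1.488077 / 0.108 = 13.78 hours

13.78


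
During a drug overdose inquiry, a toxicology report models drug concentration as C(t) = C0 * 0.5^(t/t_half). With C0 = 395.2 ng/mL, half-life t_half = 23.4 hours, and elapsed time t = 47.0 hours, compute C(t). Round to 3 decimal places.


Drug concentration decay:
Number of half-lives = t / t_half = 47.0 / 23.4 = 2.008547
Decay factor = 0.5^2.008547 = 0.2485233
C(t) = 395.2 * 0.2485233 = 98.216 ng/mL

98.216


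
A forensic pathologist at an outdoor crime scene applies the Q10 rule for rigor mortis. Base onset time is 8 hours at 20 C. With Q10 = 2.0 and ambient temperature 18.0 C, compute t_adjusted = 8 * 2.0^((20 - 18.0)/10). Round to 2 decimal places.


Rigor mortis time adjustment:
Exponent = (T_ref - T_actual) / 10 = (20 - 18.0) / 10 = 0.2
Q10 factor = 2.0^0.2 = 1.1487
t_adjusted = 8 * 1.1487 = 9.19 hours

9.19


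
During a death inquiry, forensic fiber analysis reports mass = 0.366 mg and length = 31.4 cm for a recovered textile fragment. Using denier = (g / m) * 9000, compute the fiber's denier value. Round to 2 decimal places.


Denier calculation:
Mass in grams = 0.366 mg / 1000 = 0.000366 g
Length in meters = 31.4 cm / 100 = 0.314 m
Linear density = mass / length = 0.000366 / 0.314 = 0.00116561 g/m
Denier = (g/m) * 9000 = 0.00116561 * 9000 = 10.49

10.49


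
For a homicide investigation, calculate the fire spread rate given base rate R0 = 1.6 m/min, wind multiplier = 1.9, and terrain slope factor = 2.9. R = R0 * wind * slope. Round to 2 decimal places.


Fire spread rate calculation:
R = R0 * wind_factor * slope_factor
= 1.6 * 1.9 * 2.9
= 3.04 * 2.9
= 8.82 m/min

8.82


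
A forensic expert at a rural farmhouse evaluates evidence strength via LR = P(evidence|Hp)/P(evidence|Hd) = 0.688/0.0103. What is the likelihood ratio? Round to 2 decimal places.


Likelihood ratio calculation:
LR = P(E|Hp) / P(E|Hd)
LR = 0.688 / 0.0103
LR = 66.80

66.80


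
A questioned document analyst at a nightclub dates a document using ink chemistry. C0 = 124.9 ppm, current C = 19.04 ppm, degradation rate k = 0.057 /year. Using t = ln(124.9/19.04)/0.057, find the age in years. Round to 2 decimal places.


Document age estimation:
C0/C = 124.9 / 19.04 = 6.559874
ln(C0/C) = 1.880971
t = 1.880971 / 0.057 = 33.00 years

33.00


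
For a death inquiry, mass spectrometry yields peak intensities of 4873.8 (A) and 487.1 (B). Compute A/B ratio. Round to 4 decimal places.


Spectral peak ratio:
Peak A = 4873.8 counts
Peak B = 487.1 counts
Ratio = 4873.8 / 487.1 = 10.0057

10.0057


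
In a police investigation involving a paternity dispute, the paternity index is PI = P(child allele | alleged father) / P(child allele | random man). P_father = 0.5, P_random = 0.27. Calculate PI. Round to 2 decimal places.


Paternity Index calculation:
PI = P(allele|father) / P(allele|random)
PI = 0.5 / 0.27
PI = 1.85

1.85


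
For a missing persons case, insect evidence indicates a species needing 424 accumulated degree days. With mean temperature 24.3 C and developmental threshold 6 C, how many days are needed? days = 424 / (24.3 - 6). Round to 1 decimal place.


Insect development time:
Effective temperature = avg_temp - T_base = 24.3 - 6 = 18.3 C
Days = ADD / effective_temp = 424 / 18.3 = 23.2 days

23.2


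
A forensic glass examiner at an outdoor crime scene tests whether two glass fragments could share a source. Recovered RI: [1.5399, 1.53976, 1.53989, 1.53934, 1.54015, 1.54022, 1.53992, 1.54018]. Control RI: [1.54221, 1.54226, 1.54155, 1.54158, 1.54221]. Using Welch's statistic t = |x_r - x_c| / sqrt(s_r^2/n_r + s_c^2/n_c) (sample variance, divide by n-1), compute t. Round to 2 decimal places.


Welch's t-criterion for glass RI comparison:
Recovered mean = sum / n_r = 12.31936 / 8 = 1.53992
Control mean = sum / n_c = 7.70981 / 5 = 1.541962
Recovered sample variance s_r^2 = 8.19714e-08
Control sample variance s_c^2 = 1.3187e-07
Welch SE (unpooled) = sqrt(s_r^2/n_r + s_c^2/n_c) = sqrt(1.02464e-08 + 2.6374e-08) = sqrt(3.66204e-08) = 0.000191365
|mean_r - mean_c| = 0.002042
t = 0.002042 / 0.000191365 = 10.67

10.67


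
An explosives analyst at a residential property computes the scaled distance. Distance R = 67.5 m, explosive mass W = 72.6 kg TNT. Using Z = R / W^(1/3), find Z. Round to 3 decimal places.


Scaled distance calculation:
W^(1/3) = 72.6^(1/3) = 4.171692
Z = R / W^(1/3) = 67.5 / 4.171692
Z = 16.180 m/kg^(1/3)

16.180


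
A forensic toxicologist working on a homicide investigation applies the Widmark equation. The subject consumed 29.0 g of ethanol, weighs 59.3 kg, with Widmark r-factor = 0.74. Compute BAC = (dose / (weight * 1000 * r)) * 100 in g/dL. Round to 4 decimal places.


Applying the Widmark formula:
BAC = (dose_g / (body_wt * 1000 * r)) * 100
Denominator = 59.3 * 1000 * 0.74 = 43882
BAC = (29.0 / 43882) * 100
BAC = 0.0661 g/dL

0.0661


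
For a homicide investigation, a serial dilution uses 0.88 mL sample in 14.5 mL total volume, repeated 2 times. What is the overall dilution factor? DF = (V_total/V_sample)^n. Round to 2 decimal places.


Dilution factor calculation:
Single dilution = V_total / V_sample = 14.5 / 0.88 ≈ 16.477273
Number of dilutions = 2
Total DF = (14.5 / 0.88)^2 (full precision, rounded at the end) = 271.50

271.50


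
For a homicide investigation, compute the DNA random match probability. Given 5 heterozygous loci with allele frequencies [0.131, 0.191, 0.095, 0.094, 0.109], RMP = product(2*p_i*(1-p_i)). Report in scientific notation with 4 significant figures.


Computing RMP for 5 loci:
Locus 1: 2 * 0.131 * 0.869 = 0.227678
Locus 2: 2 * 0.191 * 0.809 = 0.309038
Locus 3: 2 * 0.095 * 0.905 = 0.17195
Locus 4: 2 * 0.094 * 0.906 = 0.170328
Locus 5: 2 * 0.109 * 0.891 = 0.194238
RMP = 4.003e-04

4.003e-04


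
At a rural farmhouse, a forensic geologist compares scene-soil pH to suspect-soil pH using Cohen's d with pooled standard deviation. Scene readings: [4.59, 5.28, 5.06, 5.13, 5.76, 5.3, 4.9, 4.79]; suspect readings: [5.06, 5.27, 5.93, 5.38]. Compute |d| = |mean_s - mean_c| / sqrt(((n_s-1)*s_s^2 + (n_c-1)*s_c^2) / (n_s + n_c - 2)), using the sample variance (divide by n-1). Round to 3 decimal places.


Pooled-variance Cohen's d for soil pH comparison:
Scene mean = 40.81 / 8 = 5.10125
Suspect mean = 21.64 / 4 = 5.41
Scene sample variance s_s^2 = 0.129527
Suspect sample variance s_c^2 = 0.1378
Pooled variance = ((n_s-1)*s_s^2 + (n_c-1)*s_c^2) / (n_s + n_c - 2) = 0.132009
Pooled SD = sqrt(0.132009) = 0.36333
Mean difference = -0.30875
|d| = |-0.30875| / 0.36333 = 0.850

0.850


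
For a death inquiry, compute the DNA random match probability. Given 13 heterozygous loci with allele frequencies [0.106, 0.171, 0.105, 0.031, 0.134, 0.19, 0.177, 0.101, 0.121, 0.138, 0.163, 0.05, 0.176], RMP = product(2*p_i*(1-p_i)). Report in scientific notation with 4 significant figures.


Computing RMP for 13 loci:
Locus 1: 2 * 0.106 * 0.894 = 0.189528
Locus 2: 2 * 0.171 * 0.829 = 0.283518
Locus 3: 2 * 0.105 * 0.895 = 0.18795
Locus 4: 2 * 0.031 * 0.969 = 0.060078
Locus 5: 2 * 0.134 * 0.866 = 0.232088
Locus 6: 2 * 0.19 * 0.81 = 0.3078
Locus 7: 2 * 0.177 * 0.823 = 0.291342
Locus 8: 2 * 0.101 * 0.899 = 0.181598
Locus 9: 2 * 0.121 * 0.879 = 0.212718
Locus 10: 2 * 0.138 * 0.862 = 0.237912
Locus 11: 2 * 0.163 * 0.837 = 0.272862
Locus 12: 2 * 0.05 * 0.95 = 0.095
Locus 13: 2 * 0.176 * 0.824 = 0.290048
RMP = 8.726e-10

8.726e-10


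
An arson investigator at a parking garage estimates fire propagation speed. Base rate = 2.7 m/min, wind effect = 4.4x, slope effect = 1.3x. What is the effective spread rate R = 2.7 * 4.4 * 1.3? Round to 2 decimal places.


Fire spread rate calculation:
R = R0 * wind_factor * slope_factor
= 2.7 * 4.4 * 1.3
= 11.88 * 1.3
= 15.44 m/min

15.44


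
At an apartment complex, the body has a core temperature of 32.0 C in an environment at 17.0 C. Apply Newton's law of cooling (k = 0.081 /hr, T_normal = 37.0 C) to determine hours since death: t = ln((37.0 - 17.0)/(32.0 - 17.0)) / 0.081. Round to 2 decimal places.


Using Newton's law of cooling:
t = ln((T_normal - T_ambient) / (T_body - T_ambient)) / k
T_normal - T_ambient = 20.0
T_body - T_ambient = 15.0
Ratio = 1.333333
ln(ratio) = 0.287682
t = 0.287682 / 0.081 = 3.55 hours

3.55


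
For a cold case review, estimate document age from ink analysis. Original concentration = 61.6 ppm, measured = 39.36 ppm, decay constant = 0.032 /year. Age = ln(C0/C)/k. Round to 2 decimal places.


Document age estimation:
C0/C = 61.6 / 39.36 = 1.565041
ln(C0/C) = 0.447912
t = 0.447912 / 0.032 = 14.00 years

14.00


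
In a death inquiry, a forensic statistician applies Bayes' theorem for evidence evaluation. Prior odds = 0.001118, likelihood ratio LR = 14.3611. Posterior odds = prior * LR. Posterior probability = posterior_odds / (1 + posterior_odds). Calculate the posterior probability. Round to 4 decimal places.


Bayesian evidence evaluation:
Posterior odds = prior_odds * LR = 0.001118 * 14.3611 = 0.01605571
Posterior probability = posterior_odds / (1 + posterior_odds)
= 0.01605571 / (1 + 0.01605571)
= 0.01605571 / 1.01605571
= 0.0158

0.0158


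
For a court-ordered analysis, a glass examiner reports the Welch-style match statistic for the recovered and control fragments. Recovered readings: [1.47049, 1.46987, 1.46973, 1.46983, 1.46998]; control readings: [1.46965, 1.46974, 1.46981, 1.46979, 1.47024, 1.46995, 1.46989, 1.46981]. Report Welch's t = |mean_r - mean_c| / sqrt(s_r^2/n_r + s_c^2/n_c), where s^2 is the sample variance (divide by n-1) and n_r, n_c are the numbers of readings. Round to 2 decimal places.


Welch's t-criterion for glass RI comparison:
Recovered mean = sum / n_r = 7.3499 / 5 = 1.46998
Control mean = sum / n_c = 11.75888 / 8 = 1.46986
Recovered sample variance s_r^2 = 8.93e-08
Control sample variance s_c^2 = 3.16857e-08
Welch SE (unpooled) = sqrt(s_r^2/n_r + s_c^2/n_c) = sqrt(1.786e-08 + 3.96071e-09) = sqrt(2.18207e-08) = 0.000147718
|mean_r - mean_c| = 0.00012
t = 0.00012 / 0.000147718 = 0.81

0.81


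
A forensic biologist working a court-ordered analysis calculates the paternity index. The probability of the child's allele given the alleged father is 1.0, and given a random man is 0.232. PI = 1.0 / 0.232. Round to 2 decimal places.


Paternity Index calculation:
PI = P(allele|father) / P(allele|random)
PI = 1.0 / 0.232
PI = 4.31

4.31


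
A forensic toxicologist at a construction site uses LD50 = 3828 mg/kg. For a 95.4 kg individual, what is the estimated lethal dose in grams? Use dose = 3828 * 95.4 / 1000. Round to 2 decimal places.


Lethal dose calculation:
Lethal dose = LD50 * body_weight / 1000
= 3828 * 95.4 / 1000
= 365191.2 / 1000
= 365.19 g

365.19


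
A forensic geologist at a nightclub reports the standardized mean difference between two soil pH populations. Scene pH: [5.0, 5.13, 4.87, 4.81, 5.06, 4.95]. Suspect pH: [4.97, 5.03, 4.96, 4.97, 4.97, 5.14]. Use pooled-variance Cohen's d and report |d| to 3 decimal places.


Pooled-variance Cohen's d for soil pH comparison:
Scene mean = 29.82 / 6 = 4.97
Suspect mean = 30.04 / 6 = 5.006667
Scene sample variance s_s^2 = 0.01412
Suspect sample variance s_c^2 = 0.004907
Pooled variance = ((n_s-1)*s_s^2 + (n_c-1)*s_c^2) / (n_s + n_c - 2) = 0.009513
Pooled SD = sqrt(0.009513) = 0.097535
Mean difference = -0.036667
|d| = |-0.036667| / 0.097535 = 0.376

0.376


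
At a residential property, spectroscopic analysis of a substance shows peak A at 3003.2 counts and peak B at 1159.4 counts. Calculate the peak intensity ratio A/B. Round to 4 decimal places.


Spectral peak ratio:
Peak A = 3003.2 counts
Peak B = 1159.4 counts
Ratio = 3003.2 / 1159.4 = 2.5903

2.5903


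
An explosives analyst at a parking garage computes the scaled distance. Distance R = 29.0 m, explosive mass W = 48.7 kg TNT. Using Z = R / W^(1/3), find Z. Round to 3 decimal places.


Scaled distance calculation:
W^(1/3) = 48.7^(1/3) = 3.651822
Z = R / W^(1/3) = 29.0 / 3.651822
Z = 7.941 m/kg^(1/3)

7.941


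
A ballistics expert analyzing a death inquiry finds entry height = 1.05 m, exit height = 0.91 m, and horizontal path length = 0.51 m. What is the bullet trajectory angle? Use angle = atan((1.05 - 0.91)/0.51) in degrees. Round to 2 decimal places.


Bullet trajectory angle:
Height difference = 1.05 - 0.91 = 0.14 m
angle = atan(0.14 / 0.51)
angle = atan(0.27451)
angle = 15.35 degrees

15.35


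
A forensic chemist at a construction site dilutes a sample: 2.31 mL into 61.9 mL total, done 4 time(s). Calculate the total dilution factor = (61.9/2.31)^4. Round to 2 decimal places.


Dilution factor calculation:
Single dilution = V_total / V_sample = 61.9 / 2.31 ≈ 26.796537
Number of dilutions = 4
Total DF = (61.9 / 2.31)^4 (full precision, rounded at the end) = 515602.10

515602.10


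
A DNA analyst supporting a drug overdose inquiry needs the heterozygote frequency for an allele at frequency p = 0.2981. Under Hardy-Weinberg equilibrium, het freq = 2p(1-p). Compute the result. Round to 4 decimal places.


Hardy-Weinberg heterozygote frequency:
q = 1 - p = 1 - 0.2981 = 0.7019
2pq = 2 * 0.2981 * 0.7019 = 0.4185

0.4185


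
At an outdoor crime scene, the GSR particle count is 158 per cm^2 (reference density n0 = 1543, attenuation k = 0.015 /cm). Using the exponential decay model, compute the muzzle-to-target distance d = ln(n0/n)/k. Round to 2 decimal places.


GSR distance calculation:
n0/n = 1543 / 158 = 9.765823
ln(n0/n) = 2.278889
d = 2.278889 / 0.015 = 151.93 cm

151.93


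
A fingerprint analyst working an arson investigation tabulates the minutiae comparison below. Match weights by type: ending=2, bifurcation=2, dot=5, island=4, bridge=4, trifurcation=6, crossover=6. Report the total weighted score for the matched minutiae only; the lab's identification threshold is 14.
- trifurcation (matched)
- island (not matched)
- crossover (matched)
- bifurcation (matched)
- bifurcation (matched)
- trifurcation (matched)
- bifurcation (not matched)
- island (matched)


Weighted minutiae match score:
  trifurcation: matched, +6 (running total 6)
  island: not matched, +0
  crossover: matched, +6 (running total 12)
  bifurcation: matched, +2 (running total 14)
  bifurcation: matched, +2 (running total 16)
  trifurcation: matched, +6 (running total 22)
  bifurcation: not matched, +0
  island: matched, +4 (running total 26)
Total score = 26
Threshold = 14; verdict = identification

26


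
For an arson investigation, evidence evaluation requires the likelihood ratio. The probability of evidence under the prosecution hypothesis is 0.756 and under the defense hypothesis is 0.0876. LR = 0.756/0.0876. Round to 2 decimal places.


Likelihood ratio calculation:
LR = P(E|Hp) / P(E|Hd)
LR = 0.756 / 0.0876
LR = 8.63

8.63


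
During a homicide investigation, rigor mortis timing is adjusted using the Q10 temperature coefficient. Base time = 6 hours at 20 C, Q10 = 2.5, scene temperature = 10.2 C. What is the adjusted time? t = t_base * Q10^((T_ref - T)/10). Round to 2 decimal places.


Rigor mortis time adjustment:
Exponent = (T_ref - T_actual) / 10 = (20 - 10.2) / 10 = 0.98
Q10 factor = 2.5^0.98 = 2.4546
t_adjusted = 6 * 2.4546 = 14.73 hours

14.73


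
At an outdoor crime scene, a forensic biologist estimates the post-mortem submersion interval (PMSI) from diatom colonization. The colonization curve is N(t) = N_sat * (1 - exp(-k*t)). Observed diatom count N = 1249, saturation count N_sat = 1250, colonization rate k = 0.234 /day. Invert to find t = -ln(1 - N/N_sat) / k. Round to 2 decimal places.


PMSI from diatom colonization curve:
N / N_sat = 1249 / 1250 = 0.9992
1 - N/N_sat = 0.0008
ln(1 - N/N_sat) = -7.130899
t = -ln(1 - N/N_sat) / k = -(-7.130899) / 0.234 = 30.47 days

30.47


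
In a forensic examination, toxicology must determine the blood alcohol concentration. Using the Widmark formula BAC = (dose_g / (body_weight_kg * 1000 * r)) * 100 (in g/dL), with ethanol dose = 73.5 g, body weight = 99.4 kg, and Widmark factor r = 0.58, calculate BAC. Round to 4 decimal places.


Applying the Widmark formula:
BAC = (dose_g / (body_wt * 1000 * r)) * 100
Denominator = 99.4 * 1000 * 0.58 = 57652
BAC = (73.5 / 57652) * 100
BAC = 0.1275 g/dL

0.1275


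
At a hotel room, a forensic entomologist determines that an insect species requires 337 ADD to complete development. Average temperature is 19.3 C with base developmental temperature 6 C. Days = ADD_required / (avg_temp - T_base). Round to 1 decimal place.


Insect development time:
Effective temperature = avg_temp - T_base = 19.3 - 6 = 13.3 C
Days = ADD / effective_temp = 337 / 13.3 = 25.3 days

25.3


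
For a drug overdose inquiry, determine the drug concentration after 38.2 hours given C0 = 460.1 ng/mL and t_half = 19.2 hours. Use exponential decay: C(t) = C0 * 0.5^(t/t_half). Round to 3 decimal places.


Drug concentration decay:
Number of half-lives = t / t_half = 38.2 / 19.2 = 1.989583
Decay factor = 0.5^1.989583 = 0.25181166
C(t) = 460.1 * 0.25181166 = 115.859 ng/mL

115.859


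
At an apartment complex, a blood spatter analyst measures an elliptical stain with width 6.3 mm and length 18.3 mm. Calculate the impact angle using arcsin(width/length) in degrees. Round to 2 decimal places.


Blood spatter impact angle calculation:
width / length = 6.3 / 18.3 = 0.344262
angle = arcsin(0.344262)
angle = 20.14 degrees

20.14


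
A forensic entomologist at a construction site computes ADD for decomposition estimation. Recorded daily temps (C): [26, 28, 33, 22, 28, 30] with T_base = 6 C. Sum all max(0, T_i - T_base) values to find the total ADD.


Computing ADD day by day:
Day 1: max(0, 26 - 6) = 20
Day 2: max(0, 28 - 6) = 22
Day 3: max(0, 33 - 6) = 27
Day 4: max(0, 22 - 6) = 16
Day 5: max(0, 28 - 6) = 22
Day 6: max(0, 30 - 6) = 24
Total ADD = 131

131


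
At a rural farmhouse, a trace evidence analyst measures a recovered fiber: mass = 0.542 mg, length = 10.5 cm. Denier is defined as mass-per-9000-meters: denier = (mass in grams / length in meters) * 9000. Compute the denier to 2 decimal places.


Denier calculation:
Mass in grams = 0.542 mg / 1000 = 0.000542 g
Length in meters = 10.5 cm / 100 = 0.105 m
Linear density = mass / length = 0.000542 / 0.105 = 0.0051619 g/m
Denier = (g/m) * 9000 = 0.0051619 * 9000 = 46.46

46.46


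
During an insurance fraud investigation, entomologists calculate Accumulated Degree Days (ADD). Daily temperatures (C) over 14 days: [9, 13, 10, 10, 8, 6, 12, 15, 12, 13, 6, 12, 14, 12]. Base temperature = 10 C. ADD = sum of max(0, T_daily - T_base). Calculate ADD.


Computing ADD day by day:
Day 1: max(0, 9 - 10) = 0
Day 2: max(0, 13 - 10) = 3
Day 3: max(0, 10 - 10) = 0
Day 4: max(0, 10 - 10) = 0
Day 5: max(0, 8 - 10) = 0
Day 6: max(0, 6 - 10) = 0
Day 7: max(0, 12 - 10) = 2
Day 8: max(0, 15 - 10) = 5
Day 9: max(0, 12 - 10) = 2
Day 10: max(0, 13 - 10) = 3
Day 11: max(0, 6 - 10) = 0
Day 12: max(0, 12 - 10) = 2
Day 13: max(0, 14 - 10) = 4
Day 14: max(0, 12 - 10) = 2
Total ADD = 23

23


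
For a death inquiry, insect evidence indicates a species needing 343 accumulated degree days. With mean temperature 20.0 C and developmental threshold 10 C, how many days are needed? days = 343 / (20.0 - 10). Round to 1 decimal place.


Insect development time:
Effective temperature = avg_temp - T_base = 20.0 - 10 = 10.0 C
Days = ADD / effective_temp = 343 / 10.0 = 34.3 days

34.3


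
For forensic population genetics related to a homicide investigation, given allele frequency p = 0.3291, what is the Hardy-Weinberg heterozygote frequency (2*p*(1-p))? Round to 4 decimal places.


Hardy-Weinberg heterozygote frequency:
q = 1 - p = 1 - 0.3291 = 0.6709
2pq = 2 * 0.3291 * 0.6709 = 0.4416

0.4416


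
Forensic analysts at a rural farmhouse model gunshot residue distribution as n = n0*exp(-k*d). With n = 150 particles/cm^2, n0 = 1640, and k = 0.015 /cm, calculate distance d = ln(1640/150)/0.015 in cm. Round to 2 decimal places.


GSR distance calculation:
n0/n = 1640 / 150 = 10.933333
ln(n0/n) = 2.391816
d = 2.391816 / 0.015 = 159.45 cm

159.45


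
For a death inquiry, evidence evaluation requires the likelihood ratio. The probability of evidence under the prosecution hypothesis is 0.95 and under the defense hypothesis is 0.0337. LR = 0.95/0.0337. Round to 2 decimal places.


Likelihood ratio calculation:
LR = P(E|Hp) / P(E|Hd)
LR = 0.95 / 0.0337
LR = 28.19

28.19


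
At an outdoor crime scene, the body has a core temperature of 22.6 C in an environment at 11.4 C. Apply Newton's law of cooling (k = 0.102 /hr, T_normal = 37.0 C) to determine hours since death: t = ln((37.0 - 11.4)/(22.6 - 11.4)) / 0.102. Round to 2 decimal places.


Using Newton's law of cooling:
t = ln((T_normal - T_ambient) / (T_body - T_ambient)) / k
T_normal - T_ambient = 25.6
T_body - T_ambient = 11.2
Ratio = 2.285714
ln(ratio) = 0.826678
t = 0.826678 / 0.102 = 8.10 hours

8.10


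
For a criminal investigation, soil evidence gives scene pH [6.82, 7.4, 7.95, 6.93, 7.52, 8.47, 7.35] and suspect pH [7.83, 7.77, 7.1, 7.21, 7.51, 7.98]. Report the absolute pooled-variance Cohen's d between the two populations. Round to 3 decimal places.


Pooled-variance Cohen's d for soil pH comparison:
Scene mean = 52.44 / 7 = 7.491429
Suspect mean = 45.4 / 6 = 7.566667
Scene sample variance s_s^2 = 0.327181
Suspect sample variance s_c^2 = 0.125947
Pooled variance = ((n_s-1)*s_s^2 + (n_c-1)*s_c^2) / (n_s + n_c - 2) = 0.235711
Pooled SD = sqrt(0.235711) = 0.485501
Mean difference = -0.075238
|d| = |-0.075238| / 0.485501 = 0.155

0.155


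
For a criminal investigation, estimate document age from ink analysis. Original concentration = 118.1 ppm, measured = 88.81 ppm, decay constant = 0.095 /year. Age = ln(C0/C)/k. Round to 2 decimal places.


Document age estimation:
C0/C = 118.1 / 88.81 = 1.329805
ln(C0/C) = 0.285032
t = 0.285032 / 0.095 = 3.00 years

3.00


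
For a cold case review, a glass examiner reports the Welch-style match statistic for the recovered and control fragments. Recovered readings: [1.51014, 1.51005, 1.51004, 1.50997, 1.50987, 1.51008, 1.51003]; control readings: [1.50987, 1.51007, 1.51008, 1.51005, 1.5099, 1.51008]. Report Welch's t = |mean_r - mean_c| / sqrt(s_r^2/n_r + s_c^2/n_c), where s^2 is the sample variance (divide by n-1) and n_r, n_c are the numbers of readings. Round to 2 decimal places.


Welch's t-criterion for glass RI comparison:
Recovered mean = sum / n_r = 10.57018 / 7 = 1.5100257
Control mean = sum / n_c = 9.06005 / 6 = 1.5100083
Recovered sample variance s_r^2 = 7.3619e-09
Control sample variance s_c^2 = 9.33667e-09
Welch SE (unpooled) = sqrt(s_r^2/n_r + s_c^2/n_c) = sqrt(1.0517e-09 + 1.55611e-09) = sqrt(2.60781e-09) = 5.10667e-05
|mean_r - mean_c| = 1.7381e-05
t = 1.7381e-05 / 5.10667e-05 = 0.34

0.34


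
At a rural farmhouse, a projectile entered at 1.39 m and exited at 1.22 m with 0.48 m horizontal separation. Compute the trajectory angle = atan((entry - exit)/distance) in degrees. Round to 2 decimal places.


Bullet trajectory angle:
Height difference = 1.39 - 1.22 = 0.17 m
angle = atan(0.17 / 0.48)
angle = atan(0.354167)
angle = 19.50 degrees

19.50


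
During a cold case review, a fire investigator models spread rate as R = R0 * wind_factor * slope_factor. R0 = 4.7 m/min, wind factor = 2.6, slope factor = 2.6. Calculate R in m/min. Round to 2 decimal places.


Fire spread rate calculation:
R = R0 * wind_factor * slope_factor
= 4.7 * 2.6 * 2.6
= 12.22 * 2.6
= 31.77 m/min

31.77


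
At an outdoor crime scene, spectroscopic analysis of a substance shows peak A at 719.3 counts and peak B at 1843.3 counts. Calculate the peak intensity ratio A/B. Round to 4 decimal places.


Spectral peak ratio:
Peak A = 719.3 counts
Peak B = 1843.3 counts
Ratio = 719.3 / 1843.3 = 0.3902

0.3902


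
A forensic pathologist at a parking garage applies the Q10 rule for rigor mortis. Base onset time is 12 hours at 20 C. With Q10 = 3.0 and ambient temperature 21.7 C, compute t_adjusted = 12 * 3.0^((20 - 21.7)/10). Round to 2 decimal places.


Rigor mortis time adjustment:
Exponent = (T_ref - T_actual) / 10 = (20 - 21.7) / 10 = -0.17
Q10 factor = 3.0^-0.17 = 0.82964
t_adjusted = 12 * 0.82964 = 9.96 hours

9.96


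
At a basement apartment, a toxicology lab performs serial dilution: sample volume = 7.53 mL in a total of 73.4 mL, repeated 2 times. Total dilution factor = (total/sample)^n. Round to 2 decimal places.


Dilution factor calculation:
Single dilution = V_total / V_sample = 73.4 / 7.53 ≈ 9.747676
Number of dilutions = 2
Total DF = (73.4 / 7.53)^2 (full precision, rounded at the end) = 95.02

95.02


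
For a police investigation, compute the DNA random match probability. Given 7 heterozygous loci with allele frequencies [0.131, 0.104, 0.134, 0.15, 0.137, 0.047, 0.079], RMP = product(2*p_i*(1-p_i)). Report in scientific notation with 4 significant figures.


Computing RMP for 7 loci:
Locus 1: 2 * 0.131 * 0.869 = 0.227678
Locus 2: 2 * 0.104 * 0.896 = 0.186368
Locus 3: 2 * 0.134 * 0.866 = 0.232088
Locus 4: 2 * 0.15 * 0.85 = 0.255
Locus 5: 2 * 0.137 * 0.863 = 0.236462
Locus 6: 2 * 0.047 * 0.953 = 0.089582
Locus 7: 2 * 0.079 * 0.921 = 0.145518
RMP = 7.741e-06

7.741e-06


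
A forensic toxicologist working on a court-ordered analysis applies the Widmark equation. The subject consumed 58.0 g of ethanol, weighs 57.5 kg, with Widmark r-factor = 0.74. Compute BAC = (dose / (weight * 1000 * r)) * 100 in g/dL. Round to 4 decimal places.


Applying the Widmark formula:
BAC = (dose_g / (body_wt * 1000 * r)) * 100
Denominator = 57.5 * 1000 * 0.74 = 42550
BAC = (58.0 / 42550) * 100
BAC = 0.1363 g/dL

0.1363


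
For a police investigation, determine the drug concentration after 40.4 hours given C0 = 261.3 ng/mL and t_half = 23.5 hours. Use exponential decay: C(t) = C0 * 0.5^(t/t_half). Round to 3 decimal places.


Drug concentration decay:
Number of half-lives = t / t_half = 40.4 / 23.5 = 1.719149
Decay factor = 0.5^1.719149 = 0.30372783
C(t) = 261.3 * 0.30372783 = 79.364 ng/mL

79.364


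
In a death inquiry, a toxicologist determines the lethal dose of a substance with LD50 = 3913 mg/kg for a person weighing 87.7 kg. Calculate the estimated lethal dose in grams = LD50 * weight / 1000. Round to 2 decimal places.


Lethal dose calculation:
Lethal dose = LD50 * body_weight / 1000
= 3913 * 87.7 / 1000
= 343170.1 / 1000
= 343.17 g

343.17


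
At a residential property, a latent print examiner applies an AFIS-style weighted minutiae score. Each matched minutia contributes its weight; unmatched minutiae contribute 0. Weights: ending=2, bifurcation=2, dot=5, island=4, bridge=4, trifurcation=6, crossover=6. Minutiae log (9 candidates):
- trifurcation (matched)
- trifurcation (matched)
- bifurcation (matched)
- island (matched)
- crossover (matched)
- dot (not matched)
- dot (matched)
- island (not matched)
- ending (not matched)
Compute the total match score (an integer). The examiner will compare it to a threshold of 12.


Weighted minutiae match score:
  trifurcation: matched, +6 (running total 6)
  trifurcation: matched, +6 (running total 12)
  bifurcation: matched, +2 (running total 14)
  island: matched, +4 (running total 18)
  crossover: matched, +6 (running total 24)
  dot: not matched, +0
  dot: matched, +5 (running total 29)
  island: not matched, +0
  ending: not matched, +0
Total score = 29
Threshold = 12; verdict = identification

29


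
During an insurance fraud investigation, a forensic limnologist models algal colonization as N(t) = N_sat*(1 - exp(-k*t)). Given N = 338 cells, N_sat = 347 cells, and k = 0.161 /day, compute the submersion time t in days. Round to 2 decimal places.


PMSI from diatom colonization curve:
N / N_sat = 338 / 347 = 0.974063
1 - N/N_sat = 0.025937
ln(1 - N/N_sat) = -3.652085
t = -ln(1 - N/N_sat) / k = -(-3.652085) / 0.161 = 22.68 days

22.68


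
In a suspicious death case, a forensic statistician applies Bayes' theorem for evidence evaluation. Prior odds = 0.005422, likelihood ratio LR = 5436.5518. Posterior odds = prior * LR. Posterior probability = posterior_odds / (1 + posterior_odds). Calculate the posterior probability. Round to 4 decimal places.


Bayesian evidence evaluation:
Posterior odds = prior_odds * LR = 0.005422 * 5436.5518 = 29.47698
Posterior probability = posterior_odds / (1 + posterior_odds)
= 29.47698 / (1 + 29.47698)
= 29.47698 / 30.47698
= 0.9672

0.9672


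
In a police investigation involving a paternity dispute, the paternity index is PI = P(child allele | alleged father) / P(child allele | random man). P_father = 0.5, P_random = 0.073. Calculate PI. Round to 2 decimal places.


Paternity Index calculation:
PI = P(allele|father) / P(allele|random)
PI = 0.5 / 0.073
PI = 6.85

6.85


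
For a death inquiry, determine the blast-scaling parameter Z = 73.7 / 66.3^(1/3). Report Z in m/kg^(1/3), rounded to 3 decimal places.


Scaled distance calculation:
W^(1/3) = 66.3^(1/3) = 4.047354
Z = R / W^(1/3) = 73.7 / 4.047354
Z = 18.209 m/kg^(1/3)

18.209


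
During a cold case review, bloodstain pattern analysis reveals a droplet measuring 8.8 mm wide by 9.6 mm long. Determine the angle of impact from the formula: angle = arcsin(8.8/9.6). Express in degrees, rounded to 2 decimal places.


Blood spatter impact angle calculation:
width / length = 8.8 / 9.6 = 0.916667
angle = arcsin(0.916667)
angle = 66.44 degrees

66.44


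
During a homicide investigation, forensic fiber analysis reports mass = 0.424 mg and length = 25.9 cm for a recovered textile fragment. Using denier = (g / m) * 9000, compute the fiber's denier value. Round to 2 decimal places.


Denier calculation:
Mass in grams = 0.424 mg / 1000 = 0.000424 g
Length in meters = 25.9 cm / 100 = 0.259 m
Linear density = mass / length = 0.000424 / 0.259 = 0.00163707 g/m
Denier = (g/m) * 9000 = 0.00163707 * 9000 = 14.73

14.73


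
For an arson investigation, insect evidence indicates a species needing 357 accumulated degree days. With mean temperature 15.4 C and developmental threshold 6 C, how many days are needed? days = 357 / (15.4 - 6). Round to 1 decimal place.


Insect development time:
Effective temperature = avg_temp - T_base = 15.4 - 6 = 9.4 C
Days = ADD / effective_temp = 357 / 9.4 = 38.0 days

38.0


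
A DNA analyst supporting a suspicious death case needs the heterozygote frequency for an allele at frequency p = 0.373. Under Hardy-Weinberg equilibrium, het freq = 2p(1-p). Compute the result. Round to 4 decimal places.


Hardy-Weinberg heterozygote frequency:
q = 1 - p = 1 - 0.373 = 0.627
2pq = 2 * 0.373 * 0.627 = 0.4677

0.4677


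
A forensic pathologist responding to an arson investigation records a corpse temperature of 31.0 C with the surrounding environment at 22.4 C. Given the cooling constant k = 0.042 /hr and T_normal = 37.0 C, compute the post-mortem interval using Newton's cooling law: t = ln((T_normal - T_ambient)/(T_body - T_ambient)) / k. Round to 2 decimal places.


Using Newton's law of cooling:
t = ln((T_normal - T_ambient) / (T_body - T_ambient)) / k
T_normal - T_ambient = 14.6
T_body - T_ambient = 8.6
Ratio = 1.697674
ln(ratio) = 0.529259
t = 0.529259 / 0.042 = 12.60 hours

12.60


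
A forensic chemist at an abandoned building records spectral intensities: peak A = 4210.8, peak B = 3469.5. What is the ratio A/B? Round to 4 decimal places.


Spectral peak ratio:
Peak A = 4210.8 counts
Peak B = 3469.5 counts
Ratio = 4210.8 / 3469.5 = 1.2137

1.2137


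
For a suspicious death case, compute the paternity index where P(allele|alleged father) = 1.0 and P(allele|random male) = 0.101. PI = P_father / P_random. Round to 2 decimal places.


Paternity Index calculation:
PI = P(allele|father) / P(allele|random)
PI = 1.0 / 0.101
PI = 9.90

9.90


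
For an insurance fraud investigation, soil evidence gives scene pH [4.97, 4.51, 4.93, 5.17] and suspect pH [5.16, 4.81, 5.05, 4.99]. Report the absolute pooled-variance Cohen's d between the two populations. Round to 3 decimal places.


Pooled-variance Cohen's d for soil pH comparison:
Scene mean = 19.58 / 4 = 4.895
Suspect mean = 20.01 / 4 = 5.0025
Scene sample variance s_s^2 = 0.0769
Suspect sample variance s_c^2 = 0.021425
Pooled variance = ((n_s-1)*s_s^2 + (n_c-1)*s_c^2) / (n_s + n_c - 2) = 0.049163
Pooled SD = sqrt(0.049163) = 0.221727
Mean difference = -0.1075
|d| = |-0.1075| / 0.221727 = 0.485

0.485


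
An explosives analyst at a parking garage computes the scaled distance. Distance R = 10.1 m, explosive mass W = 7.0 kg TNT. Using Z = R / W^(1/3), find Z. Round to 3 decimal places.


Scaled distance calculation:
W^(1/3) = 7.0^(1/3) = 1.912931
Z = R / W^(1/3) = 10.1 / 1.912931
Z = 5.280 m/kg^(1/3)

5.280


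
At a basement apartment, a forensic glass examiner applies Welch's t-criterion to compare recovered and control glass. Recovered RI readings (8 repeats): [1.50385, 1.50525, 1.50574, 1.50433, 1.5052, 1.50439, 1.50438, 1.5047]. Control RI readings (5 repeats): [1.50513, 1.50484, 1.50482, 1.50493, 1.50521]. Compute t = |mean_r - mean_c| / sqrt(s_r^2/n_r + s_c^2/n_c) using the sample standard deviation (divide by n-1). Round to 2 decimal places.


Welch's t-criterion for glass RI comparison:
Recovered mean = sum / n_r = 12.03784 / 8 = 1.50473
Control mean = sum / n_c = 7.52493 / 5 = 1.504986
Recovered sample variance s_r^2 = 3.83543e-07
Control sample variance s_c^2 = 3.073e-08
Welch SE (unpooled) = sqrt(s_r^2/n_r + s_c^2/n_c) = sqrt(4.79429e-08 + 6.146e-09) = sqrt(5.40889e-08) = 0.00023257
|mean_r - mean_c| = 0.000256
t = 0.000256 / 0.00023257 = 1.10

1.10


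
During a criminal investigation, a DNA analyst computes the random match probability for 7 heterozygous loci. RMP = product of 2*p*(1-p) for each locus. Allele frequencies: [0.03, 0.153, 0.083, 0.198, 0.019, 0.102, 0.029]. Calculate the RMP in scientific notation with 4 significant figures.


Computing RMP for 7 loci:
Locus 1: 2 * 0.03 * 0.97 = 0.0582
Locus 2: 2 * 0.153 * 0.847 = 0.259182
Locus 3: 2 * 0.083 * 0.917 = 0.152222
Locus 4: 2 * 0.198 * 0.802 = 0.317592
Locus 5: 2 * 0.019 * 0.981 = 0.037278
Locus 6: 2 * 0.102 * 0.898 = 0.183192
Locus 7: 2 * 0.029 * 0.971 = 0.056318
RMP = 2.805e-07

2.805e-07


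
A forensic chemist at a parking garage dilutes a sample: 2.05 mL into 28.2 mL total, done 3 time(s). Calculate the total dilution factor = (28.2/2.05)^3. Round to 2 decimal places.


Dilution factor calculation:
Single dilution = V_total / V_sample = 28.2 / 2.05 ≈ 13.756098
Number of dilutions = 3
Total DF = (28.2 / 2.05)^3 (full precision, rounded at the end) = 2603.07

2603.07


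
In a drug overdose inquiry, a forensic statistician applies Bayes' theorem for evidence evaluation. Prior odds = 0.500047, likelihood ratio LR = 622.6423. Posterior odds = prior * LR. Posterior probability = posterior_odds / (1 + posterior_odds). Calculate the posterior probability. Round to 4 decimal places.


Bayesian evidence evaluation:
Posterior odds = prior_odds * LR = 0.500047 * 622.6423 = 311.3504
Posterior probability = posterior_odds / (1 + posterior_odds)
= 311.3504 / (1 + 311.3504)
= 311.3504 / 312.3504
= 0.9968

0.9968
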